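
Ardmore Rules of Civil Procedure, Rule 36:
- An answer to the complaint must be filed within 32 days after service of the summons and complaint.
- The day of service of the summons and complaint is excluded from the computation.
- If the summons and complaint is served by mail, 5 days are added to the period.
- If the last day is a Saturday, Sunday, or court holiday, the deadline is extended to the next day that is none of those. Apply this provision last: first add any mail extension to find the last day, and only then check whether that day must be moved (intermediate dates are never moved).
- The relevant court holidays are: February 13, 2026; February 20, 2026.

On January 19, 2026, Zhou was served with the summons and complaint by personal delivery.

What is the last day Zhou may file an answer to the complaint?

32 days after January 19, 2026 is February 20, 2026.
Service was not by mail, so no mail extension applies.
February 20, 2026 is a listed holiday; February 21, 2026 is Saturday; February 22, 2026 is Sunday. The next qualifying day is February 23, 2026.

February 23, 2026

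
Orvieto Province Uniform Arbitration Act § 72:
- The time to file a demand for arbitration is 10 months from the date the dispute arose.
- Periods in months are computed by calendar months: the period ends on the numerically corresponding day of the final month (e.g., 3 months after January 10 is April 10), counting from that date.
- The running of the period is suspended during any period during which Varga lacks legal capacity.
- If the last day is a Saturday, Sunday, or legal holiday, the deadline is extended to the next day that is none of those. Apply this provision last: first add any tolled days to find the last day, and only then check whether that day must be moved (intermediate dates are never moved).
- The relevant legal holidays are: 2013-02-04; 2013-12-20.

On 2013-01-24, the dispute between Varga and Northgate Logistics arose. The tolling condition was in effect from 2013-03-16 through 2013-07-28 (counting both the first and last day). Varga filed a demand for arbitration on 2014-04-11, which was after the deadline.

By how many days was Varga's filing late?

10 months after 2013-01-24 is November 24, 2013.
From March 16, 2013 through July 28, 2013 inclusive is 135 days; tolling adds 135 days: November 24, 2013 + 135 days = April 8, 2014.
April 8, 2014 is a Tuesday and not a legal holiday, so no extension applies.
The deadline is April 8, 2014; from April 8, 2014 to April 11, 2014 is 3 days.

3 days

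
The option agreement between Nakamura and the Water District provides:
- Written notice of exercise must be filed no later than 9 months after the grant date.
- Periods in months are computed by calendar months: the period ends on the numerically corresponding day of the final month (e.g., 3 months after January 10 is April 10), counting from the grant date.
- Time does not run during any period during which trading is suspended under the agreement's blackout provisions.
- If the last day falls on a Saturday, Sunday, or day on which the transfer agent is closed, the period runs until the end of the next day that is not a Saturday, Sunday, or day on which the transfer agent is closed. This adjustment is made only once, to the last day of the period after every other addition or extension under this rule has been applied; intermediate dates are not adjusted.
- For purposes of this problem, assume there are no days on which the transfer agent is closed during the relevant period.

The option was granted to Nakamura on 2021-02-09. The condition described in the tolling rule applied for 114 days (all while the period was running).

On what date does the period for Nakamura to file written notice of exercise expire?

March 3, 2022

9 months after 2021-02-09 is November 9, 2021.
Tolling adds 114 days: November 9, 2021 + 114 days = March 3, 2022.
March 3, 2022 is a Thursday and not a day on which the transfer agent is closed, so no extension applies.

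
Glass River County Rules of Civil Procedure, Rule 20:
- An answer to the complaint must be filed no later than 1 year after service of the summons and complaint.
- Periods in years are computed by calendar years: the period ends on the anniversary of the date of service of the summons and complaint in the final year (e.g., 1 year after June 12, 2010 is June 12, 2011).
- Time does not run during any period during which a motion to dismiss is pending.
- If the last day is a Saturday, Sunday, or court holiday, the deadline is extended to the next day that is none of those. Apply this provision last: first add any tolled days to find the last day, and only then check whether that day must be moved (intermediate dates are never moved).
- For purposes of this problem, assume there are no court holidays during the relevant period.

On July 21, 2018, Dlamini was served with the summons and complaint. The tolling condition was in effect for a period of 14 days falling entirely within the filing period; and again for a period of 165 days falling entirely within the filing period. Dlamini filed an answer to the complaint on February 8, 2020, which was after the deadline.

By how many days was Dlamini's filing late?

1 year after July 21, 2018 is July 21, 2019.
Tolling adds 14 days: July 21, 2019 + 14 days = August 4, 2019.
Tolling adds 165 days: August 4, 2019 + 165 days = January 16, 2020.
January 16, 2020 is a Thursday and not a court holiday, so no extension applies.
The deadline is January 16, 2020; from January 16, 2020 to February 8, 2020 is 23 days.

23 days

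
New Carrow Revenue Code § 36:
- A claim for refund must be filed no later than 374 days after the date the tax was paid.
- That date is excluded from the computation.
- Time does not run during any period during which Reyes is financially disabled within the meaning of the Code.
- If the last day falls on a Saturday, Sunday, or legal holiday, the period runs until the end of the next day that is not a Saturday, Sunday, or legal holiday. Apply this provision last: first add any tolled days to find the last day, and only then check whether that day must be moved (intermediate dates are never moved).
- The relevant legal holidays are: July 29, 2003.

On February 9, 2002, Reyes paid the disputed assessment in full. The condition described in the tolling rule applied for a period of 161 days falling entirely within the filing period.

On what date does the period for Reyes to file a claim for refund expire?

July 30, 2003

374 days after February 9, 2002 is February 18, 2003.
Tolling adds 161 days: February 18, 2003 + 161 days = July 29, 2003.
July 29, 2003 is a listed holiday. The next qualifying day is July 30, 2003.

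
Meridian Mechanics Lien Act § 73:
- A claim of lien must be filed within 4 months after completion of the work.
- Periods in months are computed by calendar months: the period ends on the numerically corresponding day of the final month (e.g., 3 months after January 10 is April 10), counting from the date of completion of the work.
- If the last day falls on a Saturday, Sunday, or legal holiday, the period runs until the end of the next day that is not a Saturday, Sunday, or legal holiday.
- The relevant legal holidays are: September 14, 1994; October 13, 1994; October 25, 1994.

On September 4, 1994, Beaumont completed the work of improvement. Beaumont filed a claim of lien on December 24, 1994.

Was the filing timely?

Yes

4 months after September 4, 1994 is January 4, 1995.
January 4, 1995 is a Wednesday and not a legal holiday, so no extension applies.
The deadline is January 4, 1995; the filing on December 24, 1994 is on or before that date.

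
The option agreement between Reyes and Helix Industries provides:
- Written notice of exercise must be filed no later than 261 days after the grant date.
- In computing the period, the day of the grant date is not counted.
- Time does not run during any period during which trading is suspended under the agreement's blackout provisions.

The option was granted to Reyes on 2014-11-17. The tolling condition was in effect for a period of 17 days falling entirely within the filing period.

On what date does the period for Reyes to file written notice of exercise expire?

August 22, 2015

261 days after 2014-11-17 is August 5, 2015.
Tolling adds 17 days: August 5, 2015 + 17 days = August 22, 2015.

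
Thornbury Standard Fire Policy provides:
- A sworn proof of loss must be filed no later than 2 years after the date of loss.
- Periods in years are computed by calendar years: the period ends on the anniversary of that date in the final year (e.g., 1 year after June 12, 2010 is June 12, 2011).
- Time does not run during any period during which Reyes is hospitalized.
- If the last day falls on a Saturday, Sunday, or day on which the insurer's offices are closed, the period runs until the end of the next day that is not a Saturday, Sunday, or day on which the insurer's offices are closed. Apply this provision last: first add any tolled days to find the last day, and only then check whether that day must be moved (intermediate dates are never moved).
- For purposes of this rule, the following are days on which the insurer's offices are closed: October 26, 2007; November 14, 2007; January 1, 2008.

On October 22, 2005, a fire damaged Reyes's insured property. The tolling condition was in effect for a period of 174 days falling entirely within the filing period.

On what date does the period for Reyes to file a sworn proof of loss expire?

2 years after October 22, 2005 is October 22, 2007.
Tolling adds 174 days: October 22, 2007 + 174 days = April 13, 2008.
April 13, 2008 is Sunday. The next qualifying day is April 14, 2008.

April 14, 2008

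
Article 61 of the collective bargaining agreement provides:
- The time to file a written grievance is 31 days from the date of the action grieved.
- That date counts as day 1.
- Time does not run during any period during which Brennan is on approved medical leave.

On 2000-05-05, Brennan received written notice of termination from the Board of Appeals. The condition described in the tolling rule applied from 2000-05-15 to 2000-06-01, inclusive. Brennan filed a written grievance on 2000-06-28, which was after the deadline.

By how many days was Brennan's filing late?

6 days

Counting 2000-05-05 as day 1, day 31 is June 4, 2000.
From May 15, 2000 through June 1, 2000 inclusive is 18 days; tolling adds 18 days: June 4, 2000 + 18 days = June 22, 2000.
The deadline is June 22, 2000; from June 22, 2000 to June 28, 2000 is 6 days.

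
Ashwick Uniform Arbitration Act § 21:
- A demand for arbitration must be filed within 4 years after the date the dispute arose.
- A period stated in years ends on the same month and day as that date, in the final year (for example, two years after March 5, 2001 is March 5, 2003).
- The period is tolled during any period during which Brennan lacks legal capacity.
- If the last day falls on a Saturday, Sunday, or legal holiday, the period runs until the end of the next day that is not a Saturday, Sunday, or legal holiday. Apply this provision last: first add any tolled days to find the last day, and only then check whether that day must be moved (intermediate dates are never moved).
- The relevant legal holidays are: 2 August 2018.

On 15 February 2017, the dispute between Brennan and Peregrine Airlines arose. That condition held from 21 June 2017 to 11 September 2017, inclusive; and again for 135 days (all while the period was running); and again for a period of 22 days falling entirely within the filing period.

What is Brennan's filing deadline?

4 years after 15 February 2017 is February 15, 2021.
From June 21, 2017 through September 11, 2017 inclusive is 83 days; tolling adds 83 days: February 15, 2021 + 83 days = May 9, 2021.
Tolling adds 135 days: May 9, 2021 + 135 days = September 21, 2021.
Tolling adds 22 days: September 21, 2021 + 22 days = October 13, 2021.
October 13, 2021 is a Wednesday and not a legal holiday, so no extension applies.

October 13, 2021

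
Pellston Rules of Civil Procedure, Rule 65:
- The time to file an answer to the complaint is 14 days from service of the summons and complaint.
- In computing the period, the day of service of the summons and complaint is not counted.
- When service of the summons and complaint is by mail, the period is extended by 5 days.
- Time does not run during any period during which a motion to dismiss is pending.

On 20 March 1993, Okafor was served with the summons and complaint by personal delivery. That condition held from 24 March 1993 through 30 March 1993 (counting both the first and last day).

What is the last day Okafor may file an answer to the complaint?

14 days after 20 March 1993 is April 3, 1993.
Service was not by mail, so no mail extension applies.
From March 24, 1993 through March 30, 1993 inclusive is 7 days; tolling adds 7 days: April 3, 1993 + 7 days = April 10, 1993.

April 10, 1993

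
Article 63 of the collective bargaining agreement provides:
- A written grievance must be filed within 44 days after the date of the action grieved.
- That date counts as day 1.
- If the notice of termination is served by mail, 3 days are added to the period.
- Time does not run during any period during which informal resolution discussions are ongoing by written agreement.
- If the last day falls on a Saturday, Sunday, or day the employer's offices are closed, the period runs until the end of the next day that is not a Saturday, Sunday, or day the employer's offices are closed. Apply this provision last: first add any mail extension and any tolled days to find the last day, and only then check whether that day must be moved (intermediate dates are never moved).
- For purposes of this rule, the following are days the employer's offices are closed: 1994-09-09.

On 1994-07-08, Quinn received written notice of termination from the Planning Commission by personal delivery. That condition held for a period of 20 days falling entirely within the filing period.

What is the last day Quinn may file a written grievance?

September 12, 1994

Counting 1994-07-08 as day 1, day 44 is August 20, 1994.
Service was not by mail, so no mail extension applies.
Tolling adds 20 days: August 20, 1994 + 20 days = September 9, 1994.
September 9, 1994 is a listed holiday; September 10, 1994 is Saturday; September 11, 1994 is Sunday. The next qualifying day is September 12, 1994.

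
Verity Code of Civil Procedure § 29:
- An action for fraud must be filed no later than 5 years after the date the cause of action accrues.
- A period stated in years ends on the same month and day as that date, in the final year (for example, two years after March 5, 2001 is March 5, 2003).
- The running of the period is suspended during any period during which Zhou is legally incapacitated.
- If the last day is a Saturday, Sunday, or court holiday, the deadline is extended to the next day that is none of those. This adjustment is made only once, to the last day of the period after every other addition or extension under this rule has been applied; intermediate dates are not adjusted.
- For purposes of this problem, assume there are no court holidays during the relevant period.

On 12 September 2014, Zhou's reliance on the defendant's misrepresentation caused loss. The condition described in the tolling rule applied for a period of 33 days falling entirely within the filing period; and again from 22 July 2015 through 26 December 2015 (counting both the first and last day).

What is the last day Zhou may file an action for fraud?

5 years after 12 September 2014 is September 12, 2019.
Tolling adds 33 days: September 12, 2019 + 33 days = October 15, 2019.
From July 22, 2015 through December 26, 2015 inclusive is 158 days; tolling adds 158 days: October 15, 2019 + 158 days = March 21, 2020.
March 21, 2020 is Saturday; March 22, 2020 is Sunday. The next qualifying day is March 23, 2020.

March 23, 2020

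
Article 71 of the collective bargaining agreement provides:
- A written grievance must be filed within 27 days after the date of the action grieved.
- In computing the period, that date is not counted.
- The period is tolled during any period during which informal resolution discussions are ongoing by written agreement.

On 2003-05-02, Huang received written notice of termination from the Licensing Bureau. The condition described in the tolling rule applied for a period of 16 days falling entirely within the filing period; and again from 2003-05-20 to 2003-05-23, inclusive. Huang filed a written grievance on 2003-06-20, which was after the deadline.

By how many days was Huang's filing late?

27 days after 2003-05-02 is May 29, 2003.
Tolling adds 16 days: May 29, 2003 + 16 days = June 14, 2003.
From May 20, 2003 through May 23, 2003 inclusive is 4 days; tolling adds 4 days: June 14, 2003 + 4 days = June 18, 2003.
The deadline is June 18, 2003; from June 18, 2003 to June 20, 2003 is 2 days.

2 days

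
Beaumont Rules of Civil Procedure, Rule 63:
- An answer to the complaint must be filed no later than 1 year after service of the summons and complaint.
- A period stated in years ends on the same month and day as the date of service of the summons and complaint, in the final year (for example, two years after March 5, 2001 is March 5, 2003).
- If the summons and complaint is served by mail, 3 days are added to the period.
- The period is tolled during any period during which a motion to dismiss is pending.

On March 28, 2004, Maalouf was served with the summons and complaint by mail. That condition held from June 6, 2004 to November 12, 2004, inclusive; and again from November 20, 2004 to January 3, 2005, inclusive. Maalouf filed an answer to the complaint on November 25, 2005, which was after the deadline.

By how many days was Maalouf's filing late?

34 days

1 year after March 28, 2004 is March 28, 2005.
Service was by mail, adding 3 days: March 28, 2005 + 3 days = March 31, 2005.
From June 6, 2004 through November 12, 2004 inclusive is 160 days; tolling adds 160 days: March 31, 2005 + 160 days = September 7, 2005.
From November 20, 2004 through January 3, 2005 inclusive is 45 days; tolling adds 45 days: September 7, 2005 + 45 days = October 22, 2005.
The deadline is October 22, 2005; from October 22, 2005 to November 25, 2005 is 34 days.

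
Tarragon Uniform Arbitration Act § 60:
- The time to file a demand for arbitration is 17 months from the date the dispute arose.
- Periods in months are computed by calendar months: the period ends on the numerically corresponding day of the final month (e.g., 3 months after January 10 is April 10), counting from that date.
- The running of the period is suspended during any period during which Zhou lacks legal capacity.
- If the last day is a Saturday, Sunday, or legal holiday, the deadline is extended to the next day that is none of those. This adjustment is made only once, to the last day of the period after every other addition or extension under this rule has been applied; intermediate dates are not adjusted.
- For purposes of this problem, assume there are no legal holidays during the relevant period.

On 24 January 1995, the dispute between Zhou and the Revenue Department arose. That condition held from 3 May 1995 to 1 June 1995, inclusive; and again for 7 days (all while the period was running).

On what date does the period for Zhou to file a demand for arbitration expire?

July 31, 1996

17 months after 24 January 1995 is June 24, 1996.
From May 3, 1995 through June 1, 1995 inclusive is 30 days; tolling adds 30 days: June 24, 1996 + 30 days = July 24, 1996.
Tolling adds 7 days: July 24, 1996 + 7 days = July 31, 1996.
July 31, 1996 is a Wednesday and not a legal holiday, so no extension applies.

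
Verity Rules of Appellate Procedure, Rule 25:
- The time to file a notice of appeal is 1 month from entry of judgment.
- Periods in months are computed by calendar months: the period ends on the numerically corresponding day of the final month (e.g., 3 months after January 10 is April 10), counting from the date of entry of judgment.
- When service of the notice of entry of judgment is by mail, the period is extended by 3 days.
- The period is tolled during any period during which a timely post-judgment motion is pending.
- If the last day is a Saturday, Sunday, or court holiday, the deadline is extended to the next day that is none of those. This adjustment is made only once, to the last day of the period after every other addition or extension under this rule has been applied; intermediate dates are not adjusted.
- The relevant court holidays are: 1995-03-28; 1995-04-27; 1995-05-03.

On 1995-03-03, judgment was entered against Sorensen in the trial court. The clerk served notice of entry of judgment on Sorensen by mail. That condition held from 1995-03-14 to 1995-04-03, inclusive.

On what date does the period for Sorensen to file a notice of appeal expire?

1 month after 1995-03-03 is April 3, 1995.
Service was by mail, adding 3 days: April 3, 1995 + 3 days = April 6, 1995.
From March 14, 1995 through April 3, 1995 inclusive is 21 days; tolling adds 21 days: April 6, 1995 + 21 days = April 27, 1995.
April 27, 1995 is a listed holiday. The next qualifying day is April 28, 1995.

April 28, 1995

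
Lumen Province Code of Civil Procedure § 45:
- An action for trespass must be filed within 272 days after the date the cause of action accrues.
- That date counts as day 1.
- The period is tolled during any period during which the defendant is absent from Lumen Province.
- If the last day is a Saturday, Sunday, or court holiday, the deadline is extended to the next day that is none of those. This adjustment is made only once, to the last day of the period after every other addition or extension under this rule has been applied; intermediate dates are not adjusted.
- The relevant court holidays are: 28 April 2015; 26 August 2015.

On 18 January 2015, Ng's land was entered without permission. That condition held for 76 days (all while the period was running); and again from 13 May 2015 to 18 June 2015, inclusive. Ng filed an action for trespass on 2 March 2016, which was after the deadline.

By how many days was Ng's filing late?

Counting 18 January 2015 as day 1, day 272 is October 16, 2015.
Tolling adds 76 days: October 16, 2015 + 76 days = December 31, 2015.
From May 13, 2015 through June 18, 2015 inclusive is 37 days; tolling adds 37 days: December 31, 2015 + 37 days = February 6, 2016.
February 6, 2016 is Saturday; February 7, 2016 is Sunday. The next qualifying day is February 8, 2016.
The deadline is February 8, 2016; from February 8, 2016 to March 2, 2016 is 23 days.

23 days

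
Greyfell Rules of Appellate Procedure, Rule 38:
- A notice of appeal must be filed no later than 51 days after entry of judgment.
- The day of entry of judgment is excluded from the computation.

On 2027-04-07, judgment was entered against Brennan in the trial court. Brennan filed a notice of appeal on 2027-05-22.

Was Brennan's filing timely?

51 days after 2027-04-07 is May 28, 2027.
The deadline is May 28, 2027; the filing on May 22, 2027 is on or before that date.

Yes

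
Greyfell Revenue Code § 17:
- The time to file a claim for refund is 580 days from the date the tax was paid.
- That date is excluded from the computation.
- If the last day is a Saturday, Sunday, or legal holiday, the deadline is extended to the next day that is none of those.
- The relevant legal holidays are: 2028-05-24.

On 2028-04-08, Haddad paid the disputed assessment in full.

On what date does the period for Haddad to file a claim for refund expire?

580 days after 2028-04-08 is November 9, 2029.
November 9, 2029 is a Friday and not a legal holiday, so no extension applies.

November 9, 2029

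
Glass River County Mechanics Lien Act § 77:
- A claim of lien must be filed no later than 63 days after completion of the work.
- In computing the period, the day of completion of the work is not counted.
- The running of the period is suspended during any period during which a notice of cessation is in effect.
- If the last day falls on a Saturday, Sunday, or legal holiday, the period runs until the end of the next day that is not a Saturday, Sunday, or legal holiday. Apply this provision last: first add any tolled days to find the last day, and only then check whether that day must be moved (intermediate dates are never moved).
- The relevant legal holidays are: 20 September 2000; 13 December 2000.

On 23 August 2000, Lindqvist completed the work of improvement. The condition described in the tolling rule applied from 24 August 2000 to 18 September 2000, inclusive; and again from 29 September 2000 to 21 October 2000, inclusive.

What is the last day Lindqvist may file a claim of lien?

December 14, 2000

63 days after 23 August 2000 is October 25, 2000.
From August 24, 2000 through September 18, 2000 inclusive is 26 days; tolling adds 26 days: October 25, 2000 + 26 days = November 20, 2000.
From September 29, 2000 through October 21, 2000 inclusive is 23 days; tolling adds 23 days: November 20, 2000 + 23 days = December 13, 2000.
December 13, 2000 is a listed holiday. The next qualifying day is December 14, 2000.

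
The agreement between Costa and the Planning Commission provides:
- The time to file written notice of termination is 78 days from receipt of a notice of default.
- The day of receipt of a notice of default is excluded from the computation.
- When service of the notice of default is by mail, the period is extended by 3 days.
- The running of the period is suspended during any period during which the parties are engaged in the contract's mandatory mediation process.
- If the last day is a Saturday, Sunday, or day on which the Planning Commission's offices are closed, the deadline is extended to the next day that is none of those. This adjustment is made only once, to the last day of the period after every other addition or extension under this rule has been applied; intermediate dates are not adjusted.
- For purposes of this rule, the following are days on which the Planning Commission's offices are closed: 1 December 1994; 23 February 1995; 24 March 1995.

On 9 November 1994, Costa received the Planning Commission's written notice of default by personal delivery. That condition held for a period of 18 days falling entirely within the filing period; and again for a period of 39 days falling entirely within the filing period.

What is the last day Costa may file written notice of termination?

March 27, 1995

78 days after 9 November 1994 is January 26, 1995.
Service was not by mail, so no mail extension applies.
Tolling adds 18 days: January 26, 1995 + 18 days = February 13, 1995.
Tolling adds 39 days: February 13, 1995 + 39 days = March 24, 1995.
March 24, 1995 is a listed holiday; March 25, 1995 is Saturday; March 26, 1995 is Sunday. The next qualifying day is March 27, 1995.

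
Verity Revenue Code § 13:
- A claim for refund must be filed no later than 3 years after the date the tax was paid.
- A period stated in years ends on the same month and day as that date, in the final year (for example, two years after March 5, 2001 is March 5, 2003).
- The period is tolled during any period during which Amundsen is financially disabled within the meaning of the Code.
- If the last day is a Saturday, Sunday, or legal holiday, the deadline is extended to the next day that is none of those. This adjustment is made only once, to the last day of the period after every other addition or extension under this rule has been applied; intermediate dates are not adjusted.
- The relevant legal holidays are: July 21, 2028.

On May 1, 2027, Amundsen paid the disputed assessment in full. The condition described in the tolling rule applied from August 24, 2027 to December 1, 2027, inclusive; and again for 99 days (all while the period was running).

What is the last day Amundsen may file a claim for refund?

November 18, 2030

3 years after May 1, 2027 is May 1, 2030.
From August 24, 2027 through December 1, 2027 inclusive is 100 days; tolling adds 100 days: May 1, 2030 + 100 days = August 9, 2030.
Tolling adds 99 days: August 9, 2030 + 99 days = November 16, 2030.
November 16, 2030 is Saturday; November 17, 2030 is Sunday. The next qualifying day is November 18, 2030.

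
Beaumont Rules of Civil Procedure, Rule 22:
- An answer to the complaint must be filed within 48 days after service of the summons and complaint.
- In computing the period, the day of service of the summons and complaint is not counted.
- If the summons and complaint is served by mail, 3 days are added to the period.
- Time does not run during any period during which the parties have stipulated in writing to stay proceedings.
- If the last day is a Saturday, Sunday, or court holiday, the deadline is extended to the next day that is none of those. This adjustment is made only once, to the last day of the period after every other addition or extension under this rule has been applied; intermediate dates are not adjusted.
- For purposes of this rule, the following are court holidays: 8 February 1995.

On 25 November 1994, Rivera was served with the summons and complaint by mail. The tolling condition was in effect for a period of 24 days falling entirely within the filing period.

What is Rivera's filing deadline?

48 days after 25 November 1994 is January 12, 1995.
Service was by mail, adding 3 days: January 12, 1995 + 3 days = January 15, 1995.
Tolling adds 24 days: January 15, 1995 + 24 days = February 8, 1995.
February 8, 1995 is a listed holiday. The next qualifying day is February 9, 1995.

February 9, 1995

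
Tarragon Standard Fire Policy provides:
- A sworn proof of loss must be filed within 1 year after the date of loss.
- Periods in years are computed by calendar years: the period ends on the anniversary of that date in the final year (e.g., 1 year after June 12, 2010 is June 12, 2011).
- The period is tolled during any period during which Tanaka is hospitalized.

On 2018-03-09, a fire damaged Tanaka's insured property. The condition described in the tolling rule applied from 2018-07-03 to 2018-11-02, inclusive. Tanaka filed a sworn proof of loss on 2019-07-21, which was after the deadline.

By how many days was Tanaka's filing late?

11 days

1 year after 2018-03-09 is March 9, 2019.
From July 3, 2018 through November 2, 2018 inclusive is 123 days; tolling adds 123 days: March 9, 2019 + 123 days = July 10, 2019.
The deadline is July 10, 2019; from July 10, 2019 to July 21, 2019 is 11 days.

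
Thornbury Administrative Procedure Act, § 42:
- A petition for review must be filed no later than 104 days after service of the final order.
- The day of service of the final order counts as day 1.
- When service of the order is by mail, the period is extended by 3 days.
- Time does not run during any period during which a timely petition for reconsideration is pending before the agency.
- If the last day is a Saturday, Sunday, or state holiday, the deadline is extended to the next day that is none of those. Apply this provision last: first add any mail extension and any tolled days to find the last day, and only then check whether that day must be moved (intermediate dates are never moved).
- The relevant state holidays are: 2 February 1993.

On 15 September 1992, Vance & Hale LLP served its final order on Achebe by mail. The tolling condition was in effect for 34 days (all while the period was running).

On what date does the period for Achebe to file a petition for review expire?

Counting 15 September 1992 as day 1, day 104 is December 27, 1992.
Service was by mail, adding 3 days: December 27, 1992 + 3 days = December 30, 1992.
Tolling adds 34 days: December 30, 1992 + 34 days = February 2, 1993.
February 2, 1993 is a listed holiday. The next qualifying day is February 3, 1993.

February 3, 1993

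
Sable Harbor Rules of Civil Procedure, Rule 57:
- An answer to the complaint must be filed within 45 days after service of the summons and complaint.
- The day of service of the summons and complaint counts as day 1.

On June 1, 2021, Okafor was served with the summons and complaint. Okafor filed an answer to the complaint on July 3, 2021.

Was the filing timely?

Counting June 1, 2021 as day 1, day 45 is July 15, 2021.
The deadline is July 15, 2021; the filing on July 3, 2021 is on or before that date.

Yes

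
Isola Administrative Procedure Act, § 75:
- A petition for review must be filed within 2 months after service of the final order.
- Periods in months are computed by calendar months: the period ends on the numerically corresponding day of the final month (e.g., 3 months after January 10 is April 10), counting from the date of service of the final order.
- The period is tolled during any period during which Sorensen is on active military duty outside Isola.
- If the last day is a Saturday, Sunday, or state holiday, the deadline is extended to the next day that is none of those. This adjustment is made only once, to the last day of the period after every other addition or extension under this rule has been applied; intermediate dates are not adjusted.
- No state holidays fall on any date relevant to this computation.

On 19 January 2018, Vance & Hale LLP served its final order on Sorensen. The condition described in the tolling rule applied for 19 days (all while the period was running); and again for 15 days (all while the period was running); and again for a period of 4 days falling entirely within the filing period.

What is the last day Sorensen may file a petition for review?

April 26, 2018

2 months after 19 January 2018 is March 19, 2018.
Tolling adds 19 days: March 19, 2018 + 19 days = April 7, 2018.
Tolling adds 15 days: April 7, 2018 + 15 days = April 22, 2018.
Tolling adds 4 days: April 22, 2018 + 4 days = April 26, 2018.
April 26, 2018 is a Thursday and not a state holiday, so no extension applies.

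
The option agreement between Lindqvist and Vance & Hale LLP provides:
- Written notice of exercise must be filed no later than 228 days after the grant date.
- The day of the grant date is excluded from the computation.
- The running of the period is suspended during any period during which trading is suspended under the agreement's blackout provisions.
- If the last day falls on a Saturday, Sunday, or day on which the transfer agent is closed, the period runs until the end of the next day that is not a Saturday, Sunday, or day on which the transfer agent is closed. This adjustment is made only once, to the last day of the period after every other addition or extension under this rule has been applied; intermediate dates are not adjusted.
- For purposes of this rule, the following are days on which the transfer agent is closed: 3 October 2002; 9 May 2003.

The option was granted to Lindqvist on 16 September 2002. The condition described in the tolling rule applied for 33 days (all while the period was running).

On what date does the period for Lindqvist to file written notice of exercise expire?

June 4, 2003

228 days after 16 September 2002 is May 2, 2003.
Tolling adds 33 days: May 2, 2003 + 33 days = June 4, 2003.
June 4, 2003 is a Wednesday and not a day on which the transfer agent is closed, so no extension applies.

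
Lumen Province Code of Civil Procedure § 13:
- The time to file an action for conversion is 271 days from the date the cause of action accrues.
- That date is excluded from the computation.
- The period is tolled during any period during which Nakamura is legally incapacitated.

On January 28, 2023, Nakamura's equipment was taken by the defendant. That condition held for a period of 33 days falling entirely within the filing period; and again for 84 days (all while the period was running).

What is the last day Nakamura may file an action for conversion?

271 days after January 28, 2023 is October 26, 2023.
Tolling adds 33 days: October 26, 2023 + 33 days = November 28, 2023.
Tolling adds 84 days: November 28, 2023 + 84 days = February 20, 2024.

February 20, 2024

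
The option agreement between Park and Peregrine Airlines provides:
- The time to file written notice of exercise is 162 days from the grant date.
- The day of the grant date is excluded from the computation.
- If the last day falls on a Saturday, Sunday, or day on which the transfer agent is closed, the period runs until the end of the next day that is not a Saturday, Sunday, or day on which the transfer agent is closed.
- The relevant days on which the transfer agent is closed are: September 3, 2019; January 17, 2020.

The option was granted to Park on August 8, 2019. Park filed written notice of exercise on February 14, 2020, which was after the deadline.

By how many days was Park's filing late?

25 days

162 days after August 8, 2019 is January 17, 2020.
January 17, 2020 is a listed holiday; January 18, 2020 is Saturday; January 19, 2020 is Sunday. The next qualifying day is January 20, 2020.
The deadline is January 20, 2020; from January 20, 2020 to February 14, 2020 is 25 days.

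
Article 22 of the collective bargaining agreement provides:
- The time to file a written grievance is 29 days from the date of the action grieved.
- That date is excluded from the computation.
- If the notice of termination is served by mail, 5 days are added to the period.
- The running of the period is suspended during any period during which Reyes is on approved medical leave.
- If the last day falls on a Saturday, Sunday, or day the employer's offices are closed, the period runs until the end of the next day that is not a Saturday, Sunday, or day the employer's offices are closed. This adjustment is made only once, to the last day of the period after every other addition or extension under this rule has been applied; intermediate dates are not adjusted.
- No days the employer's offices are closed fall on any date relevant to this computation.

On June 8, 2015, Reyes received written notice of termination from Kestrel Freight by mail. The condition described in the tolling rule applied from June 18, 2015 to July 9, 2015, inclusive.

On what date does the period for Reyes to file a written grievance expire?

29 days after June 8, 2015 is July 7, 2015.
Service was by mail, adding 5 days: July 7, 2015 + 5 days = July 12, 2015.
From June 18, 2015 through July 9, 2015 inclusive is 22 days; tolling adds 22 days: July 12, 2015 + 22 days = August 3, 2015.
August 3, 2015 is a Monday and not a day the employer's offices are closed, so no extension applies.

August 3, 2015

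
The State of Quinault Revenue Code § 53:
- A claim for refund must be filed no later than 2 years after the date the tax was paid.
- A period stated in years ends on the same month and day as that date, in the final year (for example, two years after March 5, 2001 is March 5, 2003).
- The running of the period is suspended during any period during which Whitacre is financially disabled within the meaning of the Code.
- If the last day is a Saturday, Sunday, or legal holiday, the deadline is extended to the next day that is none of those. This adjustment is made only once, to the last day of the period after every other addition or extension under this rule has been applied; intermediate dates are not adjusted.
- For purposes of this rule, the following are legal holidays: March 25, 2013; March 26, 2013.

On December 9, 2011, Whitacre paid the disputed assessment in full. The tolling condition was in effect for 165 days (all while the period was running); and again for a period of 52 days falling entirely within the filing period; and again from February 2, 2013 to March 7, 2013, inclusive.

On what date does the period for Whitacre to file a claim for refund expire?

August 18, 2014

2 years after December 9, 2011 is December 9, 2013.
Tolling adds 165 days: December 9, 2013 + 165 days = May 23, 2014.
Tolling adds 52 days: May 23, 2014 + 52 days = July 14, 2014.
From February 2, 2013 through March 7, 2013 inclusive is 34 days; tolling adds 34 days: July 14, 2014 + 34 days = August 17, 2014.
August 17, 2014 is Sunday. The next qualifying day is August 18, 2014.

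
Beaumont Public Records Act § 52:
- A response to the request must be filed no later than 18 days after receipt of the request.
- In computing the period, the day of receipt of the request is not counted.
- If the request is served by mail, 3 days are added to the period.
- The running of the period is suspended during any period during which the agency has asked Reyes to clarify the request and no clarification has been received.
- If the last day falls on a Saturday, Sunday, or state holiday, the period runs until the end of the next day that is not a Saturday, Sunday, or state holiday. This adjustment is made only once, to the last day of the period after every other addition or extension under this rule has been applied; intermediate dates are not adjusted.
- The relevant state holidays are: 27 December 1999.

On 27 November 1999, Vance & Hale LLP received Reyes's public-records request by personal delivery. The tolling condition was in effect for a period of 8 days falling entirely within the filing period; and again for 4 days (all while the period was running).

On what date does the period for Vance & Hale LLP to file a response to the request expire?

December 28, 1999

18 days after 27 November 1999 is December 15, 1999.
Service was not by mail, so no mail extension applies.
Tolling adds 8 days: December 15, 1999 + 8 days = December 23, 1999.
Tolling adds 4 days: December 23, 1999 + 4 days = December 27, 1999.
December 27, 1999 is a listed holiday. The next qualifying day is December 28, 1999.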